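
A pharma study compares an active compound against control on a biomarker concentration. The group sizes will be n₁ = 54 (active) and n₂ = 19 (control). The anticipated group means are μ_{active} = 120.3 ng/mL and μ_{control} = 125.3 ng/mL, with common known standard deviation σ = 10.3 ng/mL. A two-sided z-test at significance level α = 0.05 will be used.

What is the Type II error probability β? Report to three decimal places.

Standardized effect: d = |μ_{active} − μ_{control}| / σ = |120.3 − 125.3| / 10.3 = 0.4854
Noncentrality parameter: δ = d / √(1/n₁ + 1/n₂) = 0.4854 / √(1/54 + 1/19) = 1.8199
Two-sided α = 0.05 → critical value z_{0.025} = 1.960.
Power = Φ(δ − 1.960) + Φ(−δ − 1.960) = Φ(-0.140) + Φ(-3.780) = 0.4443 + 0.0001 = 0.4444.
Type II error: β = 1 − power = 1 − 0.4444 = 0.5556.

β ≈ 0.556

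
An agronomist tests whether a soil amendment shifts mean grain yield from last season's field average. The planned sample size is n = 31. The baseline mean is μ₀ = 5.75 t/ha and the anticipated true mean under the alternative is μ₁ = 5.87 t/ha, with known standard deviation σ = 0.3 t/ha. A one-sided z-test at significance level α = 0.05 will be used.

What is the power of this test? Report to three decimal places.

Power ≈ 0.720

Standardized effect: d = |μ₁ − μ₀| / σ = |5.87 − 5.75| / 0.3 = 0.4000
Noncentrality parameter: δ = d·√n = 0.4000 × √31 = 2.2271
Critical value for a one-sided test at α = 0.05: z_α = 1.645.
Power = P(Z > 1.645 − δ) = Φ(0.582) = 0.7198.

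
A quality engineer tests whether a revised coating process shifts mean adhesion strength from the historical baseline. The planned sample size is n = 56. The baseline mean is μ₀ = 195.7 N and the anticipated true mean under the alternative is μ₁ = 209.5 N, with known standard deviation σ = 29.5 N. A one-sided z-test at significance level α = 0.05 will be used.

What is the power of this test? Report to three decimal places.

Standardized effect: d = |μ₁ − μ₀| / σ = |209.5 − 195.7| / 29.5 = 0.4678
Noncentrality parameter: δ = d·√n = 0.4678 × √56 = 3.5007
One-sided α = 0.05 → critical value z_{0.05} = 1.645.
Power = P(Z > 1.645 − δ) = Φ(1.856) = 0.9683.

Power ≈ 0.968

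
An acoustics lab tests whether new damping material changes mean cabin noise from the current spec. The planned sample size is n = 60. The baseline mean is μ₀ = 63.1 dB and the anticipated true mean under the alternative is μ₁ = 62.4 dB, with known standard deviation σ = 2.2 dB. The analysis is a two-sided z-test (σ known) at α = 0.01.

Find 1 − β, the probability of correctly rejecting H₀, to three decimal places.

Power ≈ 0.456

Standardized effect: d = |μ₁ − μ₀| / σ = |62.4 − 63.1| / 2.2 = 0.3182
Noncentrality parameter: λ = d·√n = 0.3182 × √60 = 2.4646
Two-sided α = 0.01 → critical value z_{0.005} = 2.576.
Power = Φ(λ − 2.576) + Φ(−λ − 2.576) = Φ(-0.111) + Φ(-5.040) = 0.4557 + 0.0000 = 0.4557.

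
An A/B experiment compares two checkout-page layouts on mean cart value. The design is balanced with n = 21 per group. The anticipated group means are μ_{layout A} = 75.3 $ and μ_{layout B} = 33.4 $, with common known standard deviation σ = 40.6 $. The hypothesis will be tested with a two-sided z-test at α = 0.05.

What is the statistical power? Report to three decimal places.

Standardized effect: d = |μ_{layout A} − μ_{layout B}| / σ = |75.3 − 33.4| / 40.6 = 1.0320
Noncentrality parameter: δ = d·√(n/2) = 1.0320 × √(21/2) = 3.3441
Critical value for a two-sided test at α = 0.05: z_{α/2} = 1.960.
Power = Φ(δ − 1.960) + Φ(−δ − 1.960) = Φ(1.384) + Φ(-5.304) = 0.9168 + 0.0000 = 0.9168.

Power ≈ 0.917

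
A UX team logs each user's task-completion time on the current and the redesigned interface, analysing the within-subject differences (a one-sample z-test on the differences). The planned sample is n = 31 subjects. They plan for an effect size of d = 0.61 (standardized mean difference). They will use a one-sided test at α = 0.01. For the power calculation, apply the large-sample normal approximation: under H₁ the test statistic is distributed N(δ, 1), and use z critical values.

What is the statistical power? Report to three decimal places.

Power ≈ 0.858

Noncentrality parameter: δ = d·√n = 0.61 × √31 = 3.3963
One-sided α = 0.01 → critical value z_{0.01} = 2.326.
Power = Φ(δ − 2.326) = Φ(1.070) = 0.8577.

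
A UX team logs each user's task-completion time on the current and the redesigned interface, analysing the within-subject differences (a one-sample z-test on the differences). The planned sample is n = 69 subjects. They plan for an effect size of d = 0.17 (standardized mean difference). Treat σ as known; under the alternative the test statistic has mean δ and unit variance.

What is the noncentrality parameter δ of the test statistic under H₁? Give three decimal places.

δ ≈ 1.412

δ = d·√n = 0.17 × √69 = 1.4121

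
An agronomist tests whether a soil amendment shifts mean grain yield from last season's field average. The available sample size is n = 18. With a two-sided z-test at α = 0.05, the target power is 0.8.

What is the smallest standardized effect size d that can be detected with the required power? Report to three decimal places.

Required noncentrality: δ = z_{0.025} + z_{0.20} = 1.960 + 0.842 = 2.802.
(Lower-tail contribution to power is negligible for δ > 0.)
δ = d·√n ⇒ d = δ/√n = 2.802/√18 = 0.6603.

d ≈ 0.660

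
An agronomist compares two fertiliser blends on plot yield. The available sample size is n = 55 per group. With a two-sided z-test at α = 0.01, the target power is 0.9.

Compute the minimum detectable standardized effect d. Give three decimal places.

d ≈ 0.736

Required noncentrality: δ = z_{0.005} + z_{0.10} = 2.576 + 1.282 = 3.857.
(The second rejection-region term Φ(−δ − z_{α/2}) is negligible and dropped.)
δ = d·√(n/2) ⇒ d = δ/√(n/2) = 3.857/√(55/2) = 0.7356.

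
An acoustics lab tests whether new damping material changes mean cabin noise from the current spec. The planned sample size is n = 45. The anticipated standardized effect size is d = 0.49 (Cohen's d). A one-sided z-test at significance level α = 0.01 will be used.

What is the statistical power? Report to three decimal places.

Noncentrality parameter: δ = d·√n = 0.49 × √45 = 3.2870
Critical value for a one-sided test at α = 0.01: z_α = 2.326.
Power = Φ(δ − 2.326) = Φ(0.961) = 0.8316.

Power ≈ 0.832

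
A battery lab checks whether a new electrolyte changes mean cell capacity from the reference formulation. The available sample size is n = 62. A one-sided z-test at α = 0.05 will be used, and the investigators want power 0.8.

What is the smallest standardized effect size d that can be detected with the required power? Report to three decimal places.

d ≈ 0.316

Required noncentrality: δ = z_{0.05} + z_{0.20} = 1.645 + 0.842 = 2.486.
δ = d·√n ⇒ d = δ/√n = 2.486/√62 = 0.3158.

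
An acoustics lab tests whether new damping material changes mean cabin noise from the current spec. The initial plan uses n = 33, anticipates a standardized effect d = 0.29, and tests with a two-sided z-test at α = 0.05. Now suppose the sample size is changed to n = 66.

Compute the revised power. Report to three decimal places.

Power ≈ 0.654

With n = 66: δ = d·√n = 0.29 × √66 = 2.3560. Critical value z_{0.025} = 1.960.
Revised power = Φ(δ − 1.960) + Φ(−δ − 1.960) = Φ(0.396) + Φ(-4.316) = 0.6540 + 0.0000 = 0.6540.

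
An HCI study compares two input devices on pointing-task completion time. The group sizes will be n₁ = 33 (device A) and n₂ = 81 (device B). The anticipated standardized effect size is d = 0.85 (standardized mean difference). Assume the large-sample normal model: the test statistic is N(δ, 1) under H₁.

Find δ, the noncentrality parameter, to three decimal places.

The noncentrality parameter scales effect size by the design's sample-size factor: δ = d / √(1/n₁ + 1/n₂) = 0.85 / √(1/33 + 1/81) = 4.1159

δ ≈ 4.116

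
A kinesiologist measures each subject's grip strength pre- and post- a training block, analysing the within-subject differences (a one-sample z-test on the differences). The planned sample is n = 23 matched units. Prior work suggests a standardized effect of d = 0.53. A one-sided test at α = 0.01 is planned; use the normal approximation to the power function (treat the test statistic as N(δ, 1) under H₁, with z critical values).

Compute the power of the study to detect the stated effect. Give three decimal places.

Power ≈ 0.585

Noncentrality parameter: λ = d·√n = 0.53 × √23 = 2.5418
One-sided α = 0.01 → critical value z_{0.01} = 2.326.
Power = Φ(λ − 2.326) = Φ(0.215) = 0.5853.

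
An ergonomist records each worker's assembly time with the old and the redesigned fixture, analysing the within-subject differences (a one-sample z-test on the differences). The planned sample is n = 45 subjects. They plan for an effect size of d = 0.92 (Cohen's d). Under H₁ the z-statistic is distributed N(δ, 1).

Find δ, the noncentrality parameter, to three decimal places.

The noncentrality parameter scales effect size by the design's sample-size factor: δ = d·√n = 0.92 × √45 = 6.1715

δ ≈ 6.172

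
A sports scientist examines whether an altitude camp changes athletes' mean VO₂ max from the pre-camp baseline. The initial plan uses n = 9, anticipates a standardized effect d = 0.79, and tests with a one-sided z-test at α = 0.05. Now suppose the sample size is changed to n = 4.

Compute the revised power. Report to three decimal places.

With n = 4: δ = d·√n = 0.79 × √4 = 1.5800. Critical value z_{0.05} = 1.645.
Revised power = Φ(δ − 1.645) = Φ(-0.065) = 0.4741.

Power ≈ 0.474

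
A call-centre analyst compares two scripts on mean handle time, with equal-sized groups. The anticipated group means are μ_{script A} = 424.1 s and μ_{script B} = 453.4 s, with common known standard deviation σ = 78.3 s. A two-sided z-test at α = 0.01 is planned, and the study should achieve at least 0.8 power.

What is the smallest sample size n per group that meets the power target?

Standardized effect: d = |μ_{script A} − μ_{script B}| / σ = |424.1 − 453.4| / 78.3 = 0.3742
Set Φ(δ − 2.576) = 0.8; then δ − 2.576 = Φ⁻¹(0.8) = 0.842, giving δ = 3.417.
(The Φ(−δ − z_{α/2}) term is vanishingly small for δ > 0 and is dropped in the standard sample-size formula.)
δ = d·√(n/2) ⇒ n = 2(δ/d)² = 2 × (3.417 / 0.3742)² = 166.81.
Rounding up, n = 167 per group.

n = 167 per group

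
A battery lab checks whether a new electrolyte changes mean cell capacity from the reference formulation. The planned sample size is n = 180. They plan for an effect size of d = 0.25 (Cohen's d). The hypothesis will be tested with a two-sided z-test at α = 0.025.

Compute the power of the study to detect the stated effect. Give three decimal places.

Power ≈ 0.867

Noncentrality parameter: δ = d·√n = 0.25 × √180 = 3.3541
Critical value for a two-sided test at α = 0.025: z_{α/2} = 2.241.
Power = Φ(δ − 2.241) + Φ(−δ − 2.241) = Φ(1.113) + Φ(-5.596) = 0.8671 + 0.0000 = 0.8671.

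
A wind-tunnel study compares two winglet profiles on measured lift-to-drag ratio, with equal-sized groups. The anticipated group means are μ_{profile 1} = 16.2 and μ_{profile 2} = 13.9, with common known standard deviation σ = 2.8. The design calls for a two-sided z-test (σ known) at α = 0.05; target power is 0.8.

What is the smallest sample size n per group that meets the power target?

n = 24 per group

Standardized effect: d = |μ_{profile 1} − μ_{profile 2}| / σ = |16.2 − 13.9| / 2.8 = 0.8214
Set Φ(δ − 1.960) = 0.8; then δ − 1.960 = Φ⁻¹(0.8) = 0.842, giving δ = 2.802.
(For δ > 0 the lower-tail rejection region contributes negligibly to power, so the one-term inversion is standard.)
δ = d·√(n/2) ⇒ n = 2(δ/d)² = 2 × (2.802 / 0.8214)² = 23.26.
Round up to the next whole unit.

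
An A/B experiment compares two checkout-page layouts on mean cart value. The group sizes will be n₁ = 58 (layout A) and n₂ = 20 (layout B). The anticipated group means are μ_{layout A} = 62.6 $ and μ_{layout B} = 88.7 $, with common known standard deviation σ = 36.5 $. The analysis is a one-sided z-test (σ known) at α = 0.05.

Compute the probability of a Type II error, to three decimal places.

β ≈ 0.133

Standardized effect: d = |μ_{layout A} − μ_{layout B}| / σ = |62.6 − 88.7| / 36.5 = 0.7151
Noncentrality parameter: λ = d / √(1/n₁ + 1/n₂) = 0.7151 / √(1/58 + 1/20) = 2.7576
Critical value for a one-sided test at α = 0.05: z_α = 1.645.
Power = P(Z > 1.645 − λ) = Φ(1.113) = 0.8671.
Type II error: β = 1 − power = 1 − 0.8671 = 0.1329.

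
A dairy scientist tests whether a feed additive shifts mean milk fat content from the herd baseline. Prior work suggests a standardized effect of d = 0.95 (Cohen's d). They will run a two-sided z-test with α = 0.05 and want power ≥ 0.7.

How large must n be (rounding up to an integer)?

n = 7

Set Φ(δ − 1.960) = 0.7; then δ − 1.960 = Φ⁻¹(0.7) = 0.524, giving δ = 2.484.
(Ignoring the negligible lower-tail rejection probability gives the usual closed-form inversion.)
δ = d·√n ⇒ n = (δ/d)² = (2.484 / 0.95)² = 6.84.
Rounding up, n = 7.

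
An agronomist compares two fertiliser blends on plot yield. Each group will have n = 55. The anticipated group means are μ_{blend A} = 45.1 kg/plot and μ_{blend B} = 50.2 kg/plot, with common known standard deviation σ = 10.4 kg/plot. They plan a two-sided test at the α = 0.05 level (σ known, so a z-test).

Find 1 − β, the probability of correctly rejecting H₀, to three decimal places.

Power ≈ 0.730

Standardized effect: d = |μ_{blend A} − μ_{blend B}| / σ = |45.1 − 50.2| / 10.4 = 0.4904
Noncentrality parameter: δ = d·√(n/2) = 0.4904 × √(55/2) = 2.5716
Two-sided α = 0.05 → critical value z_{0.025} = 1.960.
Power = Φ(δ − 1.960) + Φ(−δ − 1.960) = Φ(0.612) + Φ(-4.532) = 0.7296 + 0.0000 = 0.7296.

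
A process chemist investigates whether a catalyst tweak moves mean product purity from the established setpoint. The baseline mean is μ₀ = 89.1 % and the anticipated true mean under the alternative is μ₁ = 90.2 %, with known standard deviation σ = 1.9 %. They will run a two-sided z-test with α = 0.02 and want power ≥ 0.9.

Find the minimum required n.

n = 39

Standardized effect: d = |μ₁ − μ₀| / σ = |90.2 − 89.1| / 1.9 = 0.5789
For power 0.9 need Φ(δ − z_{0.01}) = 0.9, so δ = z_{0.01} + z_{0.10} = 2.326 + 1.282 = 3.608.
(The Φ(−δ − z_{α/2}) term is vanishingly small for δ > 0 and is dropped in the standard sample-size formula.)
δ = d·√n ⇒ n = (δ/d)² = (3.608 / 0.5789)² = 38.84.
Rounding up, n = 39.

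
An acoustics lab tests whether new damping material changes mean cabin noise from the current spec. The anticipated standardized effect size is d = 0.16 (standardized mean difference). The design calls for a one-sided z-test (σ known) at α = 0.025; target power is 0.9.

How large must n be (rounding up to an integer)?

Set Φ(δ − 1.960) = 0.9; then δ − 1.960 = Φ⁻¹(0.9) = 1.282, giving δ = 3.242.
δ = d·√n ⇒ n = (δ/d)² = (3.242 / 0.16)² = 410.45.
Rounding up, n = 411.

n = 411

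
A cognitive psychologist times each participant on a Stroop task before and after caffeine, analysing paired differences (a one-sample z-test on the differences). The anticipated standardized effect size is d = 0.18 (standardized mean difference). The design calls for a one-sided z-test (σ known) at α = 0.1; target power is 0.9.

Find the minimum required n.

n = 203

Set Φ(δ − 1.282) = 0.9; then δ − 1.282 = Φ⁻¹(0.9) = 1.282, giving δ = 2.563.
δ = d·√n ⇒ n = (δ/d)² = (2.563 / 0.18)² = 202.76.
Round up to the next whole unit.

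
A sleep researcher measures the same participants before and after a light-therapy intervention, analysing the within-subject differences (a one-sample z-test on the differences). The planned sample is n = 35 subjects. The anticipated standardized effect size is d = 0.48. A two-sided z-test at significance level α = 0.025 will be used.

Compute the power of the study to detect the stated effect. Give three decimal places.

Noncentrality parameter: λ = d·√n = 0.48 × √35 = 2.8397
Two-sided α = 0.025 → critical value z_{0.0125} = 2.241.
Power = Φ(λ − 2.241) + Φ(−λ − 2.241) = Φ(0.598) + Φ(-5.081) = 0.7252 + 0.0000 = 0.7252.

Power ≈ 0.725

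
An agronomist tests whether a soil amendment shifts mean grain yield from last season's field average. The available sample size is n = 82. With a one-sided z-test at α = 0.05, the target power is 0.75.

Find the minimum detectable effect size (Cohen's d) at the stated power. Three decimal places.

Need Φ(δ − 1.645) = 0.75, so δ = 1.645 + 0.674 = 2.319.
δ = d·√n ⇒ d = δ/√n = 2.319/√82 = 0.2561.

d ≈ 0.256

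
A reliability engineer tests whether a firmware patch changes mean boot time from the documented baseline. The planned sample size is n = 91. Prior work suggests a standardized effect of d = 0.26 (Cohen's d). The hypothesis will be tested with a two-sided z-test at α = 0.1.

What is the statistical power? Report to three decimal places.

Noncentrality parameter: δ = d·√n = 0.26 × √91 = 2.4802
Critical value for a two-sided test at α = 0.1: z_{α/2} = 1.645.
Power = Φ(δ − 1.645) + Φ(−δ − 1.645) = Φ(0.835) + Φ(-4.125) = 0.7983 + 0.0000 = 0.7983.

Power ≈ 0.798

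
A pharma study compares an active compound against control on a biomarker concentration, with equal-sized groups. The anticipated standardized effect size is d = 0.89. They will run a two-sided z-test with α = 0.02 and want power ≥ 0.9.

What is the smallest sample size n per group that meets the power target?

Set Φ(δ − 2.326) = 0.9; then δ − 2.326 = Φ⁻¹(0.9) = 1.282, giving δ = 3.608.
(The Φ(−δ − z_{α/2}) term is vanishingly small for δ > 0 and is dropped in the standard sample-size formula.)
δ = d·√(n/2) ⇒ n = 2(δ/d)² = 2 × (3.608 / 0.89)² = 32.87.
Round up to the next whole unit.

n = 33 per group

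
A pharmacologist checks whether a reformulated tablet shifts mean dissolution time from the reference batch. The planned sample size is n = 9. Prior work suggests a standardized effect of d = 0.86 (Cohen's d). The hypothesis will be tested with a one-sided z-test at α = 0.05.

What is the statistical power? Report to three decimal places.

Power ≈ 0.825

Noncentrality parameter: δ = d·√n = 0.86 × √9 = 2.5800
Critical value for a one-sided test at α = 0.05: z_α = 1.645.
Power = Φ(δ − 1.645) = Φ(0.935) = 0.8251.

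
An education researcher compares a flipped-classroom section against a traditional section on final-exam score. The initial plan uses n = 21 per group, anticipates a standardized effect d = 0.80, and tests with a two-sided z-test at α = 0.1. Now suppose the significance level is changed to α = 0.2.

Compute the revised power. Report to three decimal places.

δ = d·√(n/2) = 0.80 × √(21/2) = 2.5923 (unchanged). New critical value: z_{0.1} = 1.282.
Revised power = Φ(δ − 1.282) + Φ(−δ − 1.282) = Φ(1.311) + Φ(-3.874) = 0.9050 + 0.0001 = 0.9051.

Power ≈ 0.905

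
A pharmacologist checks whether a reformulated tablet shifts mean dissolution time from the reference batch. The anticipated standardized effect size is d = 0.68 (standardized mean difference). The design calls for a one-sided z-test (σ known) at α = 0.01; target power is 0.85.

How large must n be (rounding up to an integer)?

n = 25

Set Φ(δ − 2.326) = 0.85; then δ − 2.326 = Φ⁻¹(0.85) = 1.036, giving δ = 3.363.
δ = d·√n ⇒ n = (δ/d)² = (3.363 / 0.68)² = 24.46.
Rounding up, n = 25.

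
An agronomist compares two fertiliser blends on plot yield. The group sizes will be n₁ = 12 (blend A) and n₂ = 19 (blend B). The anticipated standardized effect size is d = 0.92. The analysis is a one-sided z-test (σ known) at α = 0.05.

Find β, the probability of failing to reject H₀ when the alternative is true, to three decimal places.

β ≈ 0.198

Noncentrality parameter: δ = d / √(1/n₁ + 1/n₂) = 0.92 / √(1/12 + 1/19) = 2.4950
Critical value for a one-sided test at α = 0.05: z_α = 1.645.
Power = P(Z > 1.645 − δ) = Φ(0.850) = 0.8024.
Type II error: β = 1 − power = 1 − 0.8024 = 0.1976.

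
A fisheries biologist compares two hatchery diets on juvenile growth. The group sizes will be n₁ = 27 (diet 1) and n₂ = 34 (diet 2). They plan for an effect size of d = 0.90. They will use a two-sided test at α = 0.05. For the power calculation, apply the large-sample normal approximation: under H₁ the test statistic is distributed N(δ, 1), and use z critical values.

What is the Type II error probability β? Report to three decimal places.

β ≈ 0.063

Noncentrality parameter: λ = d / √(1/n₁ + 1/n₂) = 0.90 / √(1/27 + 1/34) = 3.4914
Critical value for a two-sided test at α = 0.05: z_{α/2} = 1.960.
Power = Φ(λ − 1.960) + Φ(−λ − 1.960) = Φ(1.531) + Φ(-5.451) = 0.9372 + 0.0000 = 0.9372.
Type II error: β = 1 − power = 1 − 0.9372 = 0.0628.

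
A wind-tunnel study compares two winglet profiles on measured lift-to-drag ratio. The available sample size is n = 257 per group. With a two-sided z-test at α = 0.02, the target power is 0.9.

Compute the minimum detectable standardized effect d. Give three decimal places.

d ≈ 0.318

Need Φ(δ − 2.326) = 0.9, so δ = 2.326 + 1.282 = 3.608.
(Lower-tail contribution to power is negligible for δ > 0.)
δ = d·√(n/2) ⇒ d = δ/√(n/2) = 3.608/√(257/2) = 0.3183.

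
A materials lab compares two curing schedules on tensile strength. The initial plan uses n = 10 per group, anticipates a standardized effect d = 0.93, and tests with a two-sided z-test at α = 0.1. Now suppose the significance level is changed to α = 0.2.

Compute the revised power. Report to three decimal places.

δ = d·√(n/2) = 0.93 × √(10/2) = 2.0795 (unchanged). New critical value: z_{0.1} = 1.282.
Revised power = Φ(δ − 1.282) + Φ(−δ − 1.282) = Φ(0.798) + Φ(-3.361) = 0.7876 + 0.0004 = 0.7880.

Power ≈ 0.788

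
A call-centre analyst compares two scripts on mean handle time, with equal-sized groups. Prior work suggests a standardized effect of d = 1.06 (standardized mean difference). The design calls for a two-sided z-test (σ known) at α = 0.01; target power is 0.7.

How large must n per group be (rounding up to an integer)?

n = 18 per group

Set Φ(δ − 2.576) = 0.7; then δ − 2.576 = Φ⁻¹(0.7) = 0.524, giving δ = 3.100.
(The Φ(−δ − z_{α/2}) term is vanishingly small for δ > 0 and is dropped in the standard sample-size formula.)
δ = d·√(n/2) ⇒ n = 2(δ/d)² = 2 × (3.100 / 1.06)² = 17.11.
Round up to the next whole unit.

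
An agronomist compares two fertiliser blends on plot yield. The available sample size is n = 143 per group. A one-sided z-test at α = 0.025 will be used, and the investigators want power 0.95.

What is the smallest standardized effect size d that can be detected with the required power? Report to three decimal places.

Need Φ(δ − 1.960) = 0.95, so δ = 1.960 + 1.645 = 3.605.
δ = d·√(n/2) ⇒ d = δ/√(n/2) = 3.605/√(143/2) = 0.4263.

d ≈ 0.426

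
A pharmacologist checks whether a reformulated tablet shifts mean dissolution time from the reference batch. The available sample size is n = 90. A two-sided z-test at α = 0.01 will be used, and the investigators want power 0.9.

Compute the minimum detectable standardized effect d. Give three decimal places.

Need Φ(δ − 2.576) = 0.9, so δ = 2.576 + 1.282 = 3.857.
(The second rejection-region term Φ(−δ − z_{α/2}) is negligible and dropped.)
δ = d·√n ⇒ d = δ/√n = 3.857/√90 = 0.4066.

d ≈ 0.407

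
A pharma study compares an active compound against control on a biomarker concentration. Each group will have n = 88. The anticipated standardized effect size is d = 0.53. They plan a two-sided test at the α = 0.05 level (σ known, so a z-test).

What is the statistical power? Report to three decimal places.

Noncentrality parameter: δ = d·√(n/2) = 0.53 × √(88/2) = 3.5156
Critical value for a two-sided test at α = 0.05: z_{α/2} = 1.960.
Power = Φ(δ − 1.960) + Φ(−δ − 1.960) = Φ(1.556) + Φ(-5.476) = 0.9401 + 0.0000 = 0.9401.

Power ≈ 0.940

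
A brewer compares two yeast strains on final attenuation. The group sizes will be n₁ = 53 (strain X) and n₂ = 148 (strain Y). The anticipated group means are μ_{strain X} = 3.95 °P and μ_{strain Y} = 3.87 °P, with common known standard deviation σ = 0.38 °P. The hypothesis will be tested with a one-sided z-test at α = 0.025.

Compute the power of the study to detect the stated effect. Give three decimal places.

Standardized effect: d = |μ_{strain X} − μ_{strain Y}| / σ = |3.95 − 3.87| / 0.38 = 0.2105
Noncentrality parameter: δ = d / √(1/n₁ + 1/n₂) = 0.2105 / √(1/53 + 1/148) = 1.3152
One-sided α = 0.025 → critical value z_{0.025} = 1.960.
Power = P(Z > 1.960 − δ) = Φ(-0.645) = 0.2595.

Power ≈ 0.260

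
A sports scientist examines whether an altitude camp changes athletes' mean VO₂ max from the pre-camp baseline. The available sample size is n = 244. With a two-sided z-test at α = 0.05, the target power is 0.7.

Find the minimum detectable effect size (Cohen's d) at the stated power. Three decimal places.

Need Φ(δ − 1.960) = 0.7, so δ = 1.960 + 0.524 = 2.484.
(Lower-tail contribution to power is negligible for δ > 0.)
δ = d·√n ⇒ d = δ/√n = 2.484/√244 = 0.1590.

d ≈ 0.159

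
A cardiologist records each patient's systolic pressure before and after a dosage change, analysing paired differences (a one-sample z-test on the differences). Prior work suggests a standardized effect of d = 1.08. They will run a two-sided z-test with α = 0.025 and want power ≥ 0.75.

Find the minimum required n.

For power 0.75 need Φ(δ − z_{0.0125}) = 0.75, so δ = z_{0.0125} + z_{0.25} = 2.241 + 0.674 = 2.916.
(Ignoring the negligible lower-tail rejection probability gives the usual closed-form inversion.)
δ = d·√n ⇒ n = (δ/d)² = (2.916 / 1.08)² = 7.29.
Round up to the next whole unit.

n = 8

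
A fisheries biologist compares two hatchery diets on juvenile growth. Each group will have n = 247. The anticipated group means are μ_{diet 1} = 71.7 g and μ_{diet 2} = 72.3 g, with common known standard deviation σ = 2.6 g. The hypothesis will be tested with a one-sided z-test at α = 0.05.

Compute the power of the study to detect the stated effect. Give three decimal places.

Standardized effect: d = |μ_{diet 1} − μ_{diet 2}| / σ = |71.7 − 72.3| / 2.6 = 0.2308
Noncentrality parameter: δ = d·√(n/2) = 0.2308 × √(247/2) = 2.5646
One-sided α = 0.05 → critical value z_{0.05} = 1.645.
Power = P(Z > 1.645 − δ) = Φ(0.920) = 0.8211.

Power ≈ 0.821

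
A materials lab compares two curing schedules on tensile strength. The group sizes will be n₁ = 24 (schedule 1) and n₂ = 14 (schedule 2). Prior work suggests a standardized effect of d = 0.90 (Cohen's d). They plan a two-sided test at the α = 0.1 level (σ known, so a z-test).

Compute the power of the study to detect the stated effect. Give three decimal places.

Noncentrality parameter: δ = d / √(1/n₁ + 1/n₂) = 0.90 / √(1/24 + 1/14) = 2.6762
Two-sided α = 0.1 → critical value z_{0.05} = 1.645.
Power = Φ(δ − 1.645) + Φ(−δ − 1.645) = Φ(1.031) + Φ(-4.321) = 0.8488 + 0.0000 = 0.8488.

Power ≈ 0.849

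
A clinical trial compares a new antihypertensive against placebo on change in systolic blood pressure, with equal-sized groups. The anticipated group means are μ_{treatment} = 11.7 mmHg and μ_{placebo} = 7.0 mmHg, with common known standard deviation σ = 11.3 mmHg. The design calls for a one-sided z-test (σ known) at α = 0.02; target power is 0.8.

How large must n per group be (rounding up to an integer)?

Standardized effect: d = |μ_{treatment} − μ_{placebo}| / σ = |11.7 − 7.0| / 11.3 = 0.4159
Set Φ(δ − 2.054) = 0.8; then δ − 2.054 = Φ⁻¹(0.8) = 0.842, giving δ = 2.895.
δ = d·√(n/2) ⇒ n = 2(δ/d)² = 2 × (2.895 / 0.4159)² = 96.92.
Round up to the next whole unit.

n = 97 per group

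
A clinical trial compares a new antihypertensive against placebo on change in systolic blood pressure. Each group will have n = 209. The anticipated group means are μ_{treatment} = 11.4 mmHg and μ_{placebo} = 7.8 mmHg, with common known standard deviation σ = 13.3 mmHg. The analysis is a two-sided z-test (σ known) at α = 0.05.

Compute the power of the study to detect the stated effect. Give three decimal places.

Standardized effect: d = |μ_{treatment} − μ_{placebo}| / σ = |11.4 − 7.8| / 13.3 = 0.2707
Noncentrality parameter: λ = d·√(n/2) = 0.2707 × √(209/2) = 2.7670
Critical value for a two-sided test at α = 0.05: z_{α/2} = 1.960.
Power = Φ(λ − 1.960) + Φ(−λ − 1.960) = Φ(0.807) + Φ(-4.727) = 0.7902 + 0.0000 = 0.7902.

Power ≈ 0.790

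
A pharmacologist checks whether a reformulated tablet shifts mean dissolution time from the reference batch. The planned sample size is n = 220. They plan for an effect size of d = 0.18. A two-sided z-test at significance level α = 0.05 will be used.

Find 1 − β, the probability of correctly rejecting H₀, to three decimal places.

Power ≈ 0.761

Noncentrality parameter: δ = d·√n = 0.18 × √220 = 2.6698
Two-sided α = 0.05 → critical value z_{0.025} = 1.960.
Power = Φ(δ − 1.960) + Φ(−δ − 1.960) = Φ(0.710) + Φ(-4.630) = 0.7611 + 0.0000 = 0.7611.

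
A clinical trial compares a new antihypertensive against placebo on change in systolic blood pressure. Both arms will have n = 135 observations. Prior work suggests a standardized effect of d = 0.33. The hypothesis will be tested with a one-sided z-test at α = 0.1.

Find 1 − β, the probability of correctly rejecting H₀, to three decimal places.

Power ≈ 0.924

Noncentrality parameter: δ = d·√(n/2) = 0.33 × √(135/2) = 2.7112
Critical value for a one-sided test at α = 0.1: z_α = 1.282.
Power = Φ(δ − 1.282) = Φ(1.430) = 0.9236.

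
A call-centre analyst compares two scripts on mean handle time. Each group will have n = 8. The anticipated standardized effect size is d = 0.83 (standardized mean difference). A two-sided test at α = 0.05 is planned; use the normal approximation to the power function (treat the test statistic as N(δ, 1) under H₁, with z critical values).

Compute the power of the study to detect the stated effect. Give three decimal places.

Power ≈ 0.382

Noncentrality parameter: δ = d·√(n/2) = 0.83 × √(8/2) = 1.6600
Two-sided α = 0.05 → critical value z_{0.025} = 1.960.
Power = Φ(δ − 1.960) + Φ(−δ − 1.960) = Φ(-0.300) + Φ(-3.620) = 0.3821 + 0.0001 = 0.3822.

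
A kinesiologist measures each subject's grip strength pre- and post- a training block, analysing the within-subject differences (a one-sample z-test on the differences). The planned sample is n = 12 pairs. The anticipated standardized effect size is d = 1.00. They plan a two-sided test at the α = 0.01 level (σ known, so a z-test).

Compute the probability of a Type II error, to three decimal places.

Noncentrality parameter: δ = d·√n = 1.00 × √12 = 3.4641
Two-sided α = 0.01 → critical value z_{0.005} = 2.576.
Power = Φ(δ − 2.576) + Φ(−δ − 2.576) = Φ(0.888) + Φ(-6.040) = 0.8128 + 0.0000 = 0.8128.
Type II error: β = 1 − power = 1 − 0.8128 = 0.1872.

β ≈ 0.187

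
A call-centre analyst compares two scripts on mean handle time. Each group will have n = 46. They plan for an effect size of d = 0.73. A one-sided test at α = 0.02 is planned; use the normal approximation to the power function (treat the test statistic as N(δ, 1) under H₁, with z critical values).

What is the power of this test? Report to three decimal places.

Noncentrality parameter: δ = d·√(n/2) = 0.73 × √(46/2) = 3.5010
One-sided α = 0.02 → critical value z_{0.02} = 2.054.
Power = Φ(δ − 2.054) = Φ(1.447) = 0.9261.

Power ≈ 0.926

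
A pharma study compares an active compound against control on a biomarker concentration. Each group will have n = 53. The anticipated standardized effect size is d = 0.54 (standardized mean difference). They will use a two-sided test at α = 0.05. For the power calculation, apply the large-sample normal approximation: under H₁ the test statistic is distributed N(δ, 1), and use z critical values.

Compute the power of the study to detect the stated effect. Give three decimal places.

Noncentrality parameter: δ = d·√(n/2) = 0.54 × √(53/2) = 2.7798
Critical value for a two-sided test at α = 0.05: z_{α/2} = 1.960.
Power = Φ(δ − 1.960) + Φ(−δ − 1.960) = Φ(0.820) + Φ(-4.740) = 0.7939 + 0.0000 = 0.7939.

Power ≈ 0.794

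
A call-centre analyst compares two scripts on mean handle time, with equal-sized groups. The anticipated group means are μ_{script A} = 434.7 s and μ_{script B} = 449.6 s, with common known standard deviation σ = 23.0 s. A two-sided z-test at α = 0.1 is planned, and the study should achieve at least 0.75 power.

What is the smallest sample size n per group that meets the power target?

n = 26 per group

Standardized effect: d = |μ_{script A} − μ_{script B}| / σ = |434.7 − 449.6| / 23.0 = 0.6478
Set Φ(δ − 1.645) = 0.75; then δ − 1.645 = Φ⁻¹(0.75) = 0.674, giving δ = 2.319.
(The Φ(−δ − z_{α/2}) term is vanishingly small for δ > 0 and is dropped in the standard sample-size formula.)
δ = d·√(n/2) ⇒ n = 2(δ/d)² = 2 × (2.319 / 0.6478)² = 25.64.
Round up to the next whole unit.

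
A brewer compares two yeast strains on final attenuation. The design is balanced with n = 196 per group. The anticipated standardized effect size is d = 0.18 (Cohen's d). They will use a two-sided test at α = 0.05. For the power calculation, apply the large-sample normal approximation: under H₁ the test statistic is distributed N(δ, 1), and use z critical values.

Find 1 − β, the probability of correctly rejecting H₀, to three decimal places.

Power ≈ 0.429

Noncentrality parameter: δ = d·√(n/2) = 0.18 × √(196/2) = 1.7819
Critical value for a two-sided test at α = 0.05: z_{α/2} = 1.960.
Power = Φ(δ − 1.960) + Φ(−δ − 1.960) = Φ(-0.178) + Φ(-3.742) = 0.4293 + 0.0001 = 0.4294.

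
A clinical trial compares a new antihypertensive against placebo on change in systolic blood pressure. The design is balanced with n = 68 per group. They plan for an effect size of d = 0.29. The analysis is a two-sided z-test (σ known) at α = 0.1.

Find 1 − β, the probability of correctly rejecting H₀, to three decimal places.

Noncentrality parameter: δ = d·√(n/2) = 0.29 × √(68/2) = 1.6910
Two-sided α = 0.1 → critical value z_{0.05} = 1.645.
Power = Φ(δ − 1.645) + Φ(−δ − 1.645) = Φ(0.046) + Φ(-3.336) = 0.5184 + 0.0004 = 0.5188.

Power ≈ 0.519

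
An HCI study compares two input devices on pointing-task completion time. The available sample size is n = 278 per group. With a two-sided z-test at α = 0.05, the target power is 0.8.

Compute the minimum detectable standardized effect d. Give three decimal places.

d ≈ 0.238

Need Φ(δ − 1.960) = 0.8, so δ = 1.960 + 0.842 = 2.802.
(Lower-tail contribution to power is negligible for δ > 0.)
δ = d·√(n/2) ⇒ d = δ/√(n/2) = 2.802/√(278/2) = 0.2376.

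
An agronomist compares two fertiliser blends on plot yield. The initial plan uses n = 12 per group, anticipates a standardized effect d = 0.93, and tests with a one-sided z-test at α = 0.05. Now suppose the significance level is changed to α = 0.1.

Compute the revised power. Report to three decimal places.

Power ≈ 0.840

δ = d·√(n/2) = 0.93 × √(12/2) = 2.2780 (unchanged). New critical value: z_{0.1} = 1.282.
Revised power = P(Z > 1.282 − δ) = Φ(0.996) = 0.8405.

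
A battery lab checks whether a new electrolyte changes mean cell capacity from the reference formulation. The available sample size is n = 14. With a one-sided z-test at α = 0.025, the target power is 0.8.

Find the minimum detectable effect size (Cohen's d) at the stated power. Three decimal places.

Need Φ(δ − 1.960) = 0.8, so δ = 1.960 + 0.842 = 2.802.
δ = d·√n ⇒ d = δ/√n = 2.802/√14 = 0.7488.

d ≈ 0.749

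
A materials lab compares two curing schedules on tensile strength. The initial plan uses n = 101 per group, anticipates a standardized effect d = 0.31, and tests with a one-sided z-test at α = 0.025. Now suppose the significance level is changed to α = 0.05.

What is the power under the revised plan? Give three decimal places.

δ = d·√(n/2) = 0.31 × √(101/2) = 2.2030 (unchanged). New critical value: z_{0.05} = 1.645.
Revised power = Φ(δ − 1.645) = Φ(0.558) = 0.7116.

Power ≈ 0.712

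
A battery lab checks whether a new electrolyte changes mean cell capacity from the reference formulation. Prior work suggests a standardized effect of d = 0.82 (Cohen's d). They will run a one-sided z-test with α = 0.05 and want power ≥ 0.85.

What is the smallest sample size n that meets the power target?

For power 0.85 need Φ(δ − z_{0.05}) = 0.85, so δ = z_{0.05} + z_{0.15} = 1.645 + 1.036 = 2.681.
δ = d·√n ⇒ n = (δ/d)² = (2.681 / 0.82)² = 10.69.
Round up to the next whole unit.

n = 11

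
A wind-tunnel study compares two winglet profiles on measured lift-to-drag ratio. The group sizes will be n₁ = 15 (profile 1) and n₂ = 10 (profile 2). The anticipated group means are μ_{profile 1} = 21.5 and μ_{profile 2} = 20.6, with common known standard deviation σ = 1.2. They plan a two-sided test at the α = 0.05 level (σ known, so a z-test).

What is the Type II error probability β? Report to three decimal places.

β ≈ 0.549

Standardized effect: d = |μ_{profile 1} − μ_{profile 2}| / σ = |21.5 − 20.6| / 1.2 = 0.7500
Noncentrality parameter: δ = d / √(1/n₁ + 1/n₂) = 0.7500 / √(1/15 + 1/10) = 1.8371
Two-sided α = 0.05 → critical value z_{0.025} = 1.960.
Power = Φ(δ − 1.960) + Φ(−δ − 1.960) = Φ(-0.123) + Φ(-3.797) = 0.4511 + 0.0001 = 0.4512.
Type II error: β = 1 − power = 1 − 0.4512 = 0.5488.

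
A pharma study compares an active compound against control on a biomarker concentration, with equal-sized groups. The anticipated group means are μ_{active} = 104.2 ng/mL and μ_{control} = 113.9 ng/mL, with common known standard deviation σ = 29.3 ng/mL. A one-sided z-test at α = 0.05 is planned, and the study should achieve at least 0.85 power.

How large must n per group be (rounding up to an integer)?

n = 132 per group

Standardized effect: d = |μ_{active} − μ_{control}| / σ = |104.2 − 113.9| / 29.3 = 0.3311
Set Φ(δ − 1.645) = 0.85; then δ − 1.645 = Φ⁻¹(0.85) = 1.036, giving δ = 2.681.
δ = d·√(n/2) ⇒ n = 2(δ/d)² = 2 × (2.681 / 0.3311)² = 131.19.
Rounding up, n = 132 per group.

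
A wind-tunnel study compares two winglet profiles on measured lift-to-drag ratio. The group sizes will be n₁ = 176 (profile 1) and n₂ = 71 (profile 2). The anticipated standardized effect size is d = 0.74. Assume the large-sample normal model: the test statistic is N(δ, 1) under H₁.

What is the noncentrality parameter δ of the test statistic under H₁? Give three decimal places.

δ ≈ 5.263

δ = d / √(1/n₁ + 1/n₂) = 0.74 / √(1/176 + 1/71) = 5.2634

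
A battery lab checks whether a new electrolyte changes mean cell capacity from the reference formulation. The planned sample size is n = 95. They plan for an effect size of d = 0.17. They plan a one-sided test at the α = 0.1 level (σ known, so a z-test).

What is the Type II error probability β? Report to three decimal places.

β ≈ 0.354

Noncentrality parameter: λ = d·√n = 0.17 × √95 = 1.6570
Critical value for a one-sided test at α = 0.1: z_α = 1.282.
Power = Φ(λ − 1.282) = Φ(0.375) = 0.6463.
Type II error: β = 1 − power = 1 − 0.6463 = 0.3537.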